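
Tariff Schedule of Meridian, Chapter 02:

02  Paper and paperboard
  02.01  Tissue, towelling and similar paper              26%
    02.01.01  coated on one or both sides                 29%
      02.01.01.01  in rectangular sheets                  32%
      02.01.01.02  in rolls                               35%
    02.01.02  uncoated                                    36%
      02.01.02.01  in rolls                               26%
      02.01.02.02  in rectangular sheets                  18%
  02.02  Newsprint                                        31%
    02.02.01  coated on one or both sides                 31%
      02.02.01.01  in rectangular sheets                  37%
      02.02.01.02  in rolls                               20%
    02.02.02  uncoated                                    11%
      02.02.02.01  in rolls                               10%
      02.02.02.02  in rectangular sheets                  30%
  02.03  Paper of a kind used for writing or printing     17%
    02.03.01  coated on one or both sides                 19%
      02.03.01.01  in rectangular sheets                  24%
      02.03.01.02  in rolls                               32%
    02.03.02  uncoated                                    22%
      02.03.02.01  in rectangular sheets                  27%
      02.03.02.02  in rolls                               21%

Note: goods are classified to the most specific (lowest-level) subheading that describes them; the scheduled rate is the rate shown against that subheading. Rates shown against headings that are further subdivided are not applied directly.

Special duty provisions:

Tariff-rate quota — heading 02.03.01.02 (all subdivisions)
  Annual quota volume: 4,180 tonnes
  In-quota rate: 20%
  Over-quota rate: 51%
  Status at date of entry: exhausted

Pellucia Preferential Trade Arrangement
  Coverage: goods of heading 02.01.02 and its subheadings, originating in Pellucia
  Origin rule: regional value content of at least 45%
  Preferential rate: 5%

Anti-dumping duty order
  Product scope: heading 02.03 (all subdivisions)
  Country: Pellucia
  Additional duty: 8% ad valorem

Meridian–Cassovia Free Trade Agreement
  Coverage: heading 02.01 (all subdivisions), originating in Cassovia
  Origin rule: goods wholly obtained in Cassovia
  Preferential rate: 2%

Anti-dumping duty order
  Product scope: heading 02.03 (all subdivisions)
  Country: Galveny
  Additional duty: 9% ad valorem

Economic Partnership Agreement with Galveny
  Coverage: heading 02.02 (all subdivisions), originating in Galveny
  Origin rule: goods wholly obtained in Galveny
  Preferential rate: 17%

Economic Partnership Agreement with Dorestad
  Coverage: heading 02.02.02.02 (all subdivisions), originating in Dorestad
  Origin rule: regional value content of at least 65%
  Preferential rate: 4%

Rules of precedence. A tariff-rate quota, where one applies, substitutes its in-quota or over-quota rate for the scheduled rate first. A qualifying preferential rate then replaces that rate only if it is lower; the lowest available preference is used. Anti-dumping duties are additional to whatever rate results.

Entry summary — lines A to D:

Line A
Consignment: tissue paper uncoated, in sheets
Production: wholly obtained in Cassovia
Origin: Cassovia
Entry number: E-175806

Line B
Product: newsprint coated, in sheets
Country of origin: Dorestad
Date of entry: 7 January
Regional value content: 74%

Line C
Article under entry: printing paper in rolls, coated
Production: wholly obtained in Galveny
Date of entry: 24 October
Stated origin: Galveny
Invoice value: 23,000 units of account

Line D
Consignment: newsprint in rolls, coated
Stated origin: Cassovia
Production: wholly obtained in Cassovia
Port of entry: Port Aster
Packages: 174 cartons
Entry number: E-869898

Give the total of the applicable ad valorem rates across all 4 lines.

119%

Line A: tissue paper → 02.01; uncoated → 02.01.02; in sheets → 02.01.02.02. Scheduled 18%. Cassovia agreement on 02.01: wholly obtained → 2% available; preferential 2%. → 2%.
Line B: newsprint → 02.02; coated → 02.02.01; in sheets → 02.02.01.01. Scheduled 37%. Dorestad agreement on 02.02.02.02: 02.02.01.01 not covered. → 37%.
Line C: printing paper → 02.03; coated → 02.03.01; in rolls → 02.03.01.02. Scheduled 32%. quota on 02.03.01.02 exhausted → over-quota 51%; Galveny agreement on 02.02: 02.03.01.02 not covered; anti-dumping (Galveny, 02.03): +9%; total 51% + 9% = 60%. → 60%.
Line D: newsprint → 02.02; coated → 02.02.01; in rolls → 02.02.01.02. Scheduled 20%. Cassovia agreement on 02.01: 02.02.01.02 not covered. → 20%.
Sum: 2% + 37% + 60% + 20% = 119%.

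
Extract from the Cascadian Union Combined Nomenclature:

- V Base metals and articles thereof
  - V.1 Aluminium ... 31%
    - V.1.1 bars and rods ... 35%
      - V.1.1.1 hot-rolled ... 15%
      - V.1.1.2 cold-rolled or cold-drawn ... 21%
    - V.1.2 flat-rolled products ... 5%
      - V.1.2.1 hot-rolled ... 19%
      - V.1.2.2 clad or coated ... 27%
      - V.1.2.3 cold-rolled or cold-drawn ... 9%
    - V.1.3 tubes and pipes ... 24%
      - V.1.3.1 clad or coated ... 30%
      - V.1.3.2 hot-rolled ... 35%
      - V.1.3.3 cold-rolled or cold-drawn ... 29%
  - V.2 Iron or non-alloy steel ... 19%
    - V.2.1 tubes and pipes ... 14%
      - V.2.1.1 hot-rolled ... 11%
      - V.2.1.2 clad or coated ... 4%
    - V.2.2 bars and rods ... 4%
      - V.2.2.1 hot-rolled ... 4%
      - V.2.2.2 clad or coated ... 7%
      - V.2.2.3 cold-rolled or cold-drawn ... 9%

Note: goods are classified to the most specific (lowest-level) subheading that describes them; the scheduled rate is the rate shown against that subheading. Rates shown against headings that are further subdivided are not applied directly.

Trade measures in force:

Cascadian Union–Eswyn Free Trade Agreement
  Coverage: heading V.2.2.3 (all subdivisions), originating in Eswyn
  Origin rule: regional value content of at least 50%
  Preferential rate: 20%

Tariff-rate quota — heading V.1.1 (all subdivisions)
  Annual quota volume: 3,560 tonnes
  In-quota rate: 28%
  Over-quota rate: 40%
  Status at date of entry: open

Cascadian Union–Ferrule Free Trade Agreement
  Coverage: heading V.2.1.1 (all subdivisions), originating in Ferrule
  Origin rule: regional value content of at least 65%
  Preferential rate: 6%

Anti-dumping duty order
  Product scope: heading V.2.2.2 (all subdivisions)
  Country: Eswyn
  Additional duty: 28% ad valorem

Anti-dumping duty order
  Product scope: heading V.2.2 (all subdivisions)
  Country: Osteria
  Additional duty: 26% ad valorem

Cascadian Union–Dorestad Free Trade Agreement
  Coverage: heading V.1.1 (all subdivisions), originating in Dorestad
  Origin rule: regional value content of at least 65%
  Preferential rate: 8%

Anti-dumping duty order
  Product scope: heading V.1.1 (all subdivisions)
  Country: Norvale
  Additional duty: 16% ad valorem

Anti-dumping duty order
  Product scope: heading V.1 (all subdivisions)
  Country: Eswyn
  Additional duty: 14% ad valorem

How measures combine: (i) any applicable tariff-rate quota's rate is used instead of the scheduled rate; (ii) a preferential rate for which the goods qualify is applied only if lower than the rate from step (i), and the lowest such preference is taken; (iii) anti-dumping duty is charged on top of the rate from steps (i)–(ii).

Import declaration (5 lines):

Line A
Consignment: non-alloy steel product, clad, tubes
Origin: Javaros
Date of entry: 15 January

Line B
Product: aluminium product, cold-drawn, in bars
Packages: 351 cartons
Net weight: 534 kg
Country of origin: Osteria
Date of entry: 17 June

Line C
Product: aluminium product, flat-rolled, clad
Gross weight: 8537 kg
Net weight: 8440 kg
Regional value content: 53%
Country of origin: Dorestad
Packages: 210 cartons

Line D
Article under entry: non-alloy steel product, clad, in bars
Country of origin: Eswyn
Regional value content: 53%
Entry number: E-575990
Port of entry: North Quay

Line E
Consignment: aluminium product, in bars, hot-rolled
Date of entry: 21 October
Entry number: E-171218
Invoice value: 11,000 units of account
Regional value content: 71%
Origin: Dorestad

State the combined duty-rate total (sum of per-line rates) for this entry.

102%

Line A: non-alloy steel → V.2; tubes → V.2.1; clad → V.2.1.2. Scheduled 4%. No special measure applies. → 4%.
Line B: aluminium → V.1; in bars → V.1.1; cold-drawn → V.1.1.2. Scheduled 21%. quota on V.1.1 open → in-quota 28%. → 28%.
Line C: aluminium → V.1; flat-rolled → V.1.2; clad → V.1.2.2. Scheduled 27%. Dorestad agreement on V.1.1: V.1.2.2 not covered. → 27%.
Line D: non-alloy steel → V.2; in bars → V.2.2; clad → V.2.2.2. Scheduled 7%. Eswyn agreement on V.2.2.3: V.2.2.2 not covered; anti-dumping (Eswyn, V.2.2.2): +28%; total 7% + 28% = 35%. → 35%.
Line E: aluminium → V.1; in bars → V.1.1; hot-rolled → V.1.1.1. Scheduled 15%. quota on V.1.1 open → in-quota 28%; Dorestad agreement on V.1.1: RVC ≥ 65% → 8% available; preferential 8%. → 8%.
Sum: 4% + 28% + 27% + 35% + 8% = 102%.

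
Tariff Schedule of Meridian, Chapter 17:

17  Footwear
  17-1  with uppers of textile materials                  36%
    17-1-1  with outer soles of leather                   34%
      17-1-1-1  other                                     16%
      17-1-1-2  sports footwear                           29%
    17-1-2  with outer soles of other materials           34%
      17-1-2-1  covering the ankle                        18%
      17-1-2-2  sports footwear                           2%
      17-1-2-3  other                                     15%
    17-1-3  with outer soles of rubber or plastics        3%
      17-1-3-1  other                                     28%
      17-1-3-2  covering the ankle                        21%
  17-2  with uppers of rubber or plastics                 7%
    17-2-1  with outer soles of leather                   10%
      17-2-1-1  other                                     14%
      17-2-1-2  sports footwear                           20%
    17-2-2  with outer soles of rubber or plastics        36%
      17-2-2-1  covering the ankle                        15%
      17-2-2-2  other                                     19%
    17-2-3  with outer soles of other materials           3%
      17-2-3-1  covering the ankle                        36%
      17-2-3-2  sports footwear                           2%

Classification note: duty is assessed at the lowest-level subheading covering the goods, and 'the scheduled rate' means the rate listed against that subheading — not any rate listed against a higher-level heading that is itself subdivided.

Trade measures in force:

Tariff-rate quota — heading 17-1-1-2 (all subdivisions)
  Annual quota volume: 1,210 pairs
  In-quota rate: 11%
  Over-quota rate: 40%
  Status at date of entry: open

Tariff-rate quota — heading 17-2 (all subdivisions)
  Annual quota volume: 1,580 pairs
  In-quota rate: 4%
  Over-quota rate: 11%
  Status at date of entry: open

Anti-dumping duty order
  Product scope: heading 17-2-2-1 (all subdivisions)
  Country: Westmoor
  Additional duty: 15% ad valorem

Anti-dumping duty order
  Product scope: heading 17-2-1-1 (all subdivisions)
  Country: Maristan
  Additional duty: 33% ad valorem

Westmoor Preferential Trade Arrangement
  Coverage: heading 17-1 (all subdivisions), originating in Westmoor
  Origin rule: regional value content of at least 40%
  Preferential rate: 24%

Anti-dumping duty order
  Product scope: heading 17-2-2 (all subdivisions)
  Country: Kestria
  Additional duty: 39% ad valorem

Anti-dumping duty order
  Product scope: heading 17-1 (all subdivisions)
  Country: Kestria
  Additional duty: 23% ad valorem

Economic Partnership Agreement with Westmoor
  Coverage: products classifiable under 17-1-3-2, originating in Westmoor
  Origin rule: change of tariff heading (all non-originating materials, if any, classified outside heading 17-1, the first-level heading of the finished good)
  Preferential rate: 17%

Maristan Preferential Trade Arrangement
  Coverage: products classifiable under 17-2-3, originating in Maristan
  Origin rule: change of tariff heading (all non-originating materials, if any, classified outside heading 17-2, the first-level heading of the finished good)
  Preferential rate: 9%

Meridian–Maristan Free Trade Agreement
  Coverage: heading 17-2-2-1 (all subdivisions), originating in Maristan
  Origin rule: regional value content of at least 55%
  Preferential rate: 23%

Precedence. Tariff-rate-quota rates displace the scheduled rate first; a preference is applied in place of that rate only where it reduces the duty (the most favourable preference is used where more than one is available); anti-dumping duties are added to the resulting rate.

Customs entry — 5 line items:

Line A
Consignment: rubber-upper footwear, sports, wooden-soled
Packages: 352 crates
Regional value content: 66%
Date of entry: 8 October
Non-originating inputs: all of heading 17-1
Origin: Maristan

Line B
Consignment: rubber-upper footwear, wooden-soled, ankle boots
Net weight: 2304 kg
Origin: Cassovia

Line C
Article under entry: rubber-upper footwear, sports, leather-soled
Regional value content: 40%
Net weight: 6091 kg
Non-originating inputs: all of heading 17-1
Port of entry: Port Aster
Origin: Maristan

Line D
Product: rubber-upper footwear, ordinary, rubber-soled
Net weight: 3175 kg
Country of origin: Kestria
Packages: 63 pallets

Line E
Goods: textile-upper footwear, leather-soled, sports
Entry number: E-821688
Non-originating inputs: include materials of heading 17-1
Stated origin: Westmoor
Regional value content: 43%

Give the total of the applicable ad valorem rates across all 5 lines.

66%

Line A: rubber-upper → 17-2; wooden-soled → 17-2-3; sports → 17-2-3-2. Scheduled 2%. quota on 17-2 open → in-quota 4%; Maristan agreement on 17-2-3: CTH met → 9% available; Maristan agreement on 17-2-2-1: 17-2-3-2 not covered; preference 9% not lower than 4% → no reduction. → 4%.
Line B: rubber-upper → 17-2; wooden-soled → 17-2-3; ankle boots → 17-2-3-1. Scheduled 36%. quota on 17-2 open → in-quota 4%. → 4%.
Line C: rubber-upper → 17-2; leather-soled → 17-2-1; sports → 17-2-1-2. Scheduled 20%. quota on 17-2 open → in-quota 4%; Maristan agreement on 17-2-3: 17-2-1-2 not covered; Maristan agreement on 17-2-2-1: 17-2-1-2 not covered. → 4%.
Line D: rubber-upper → 17-2; rubber-soled → 17-2-2; ordinary → 17-2-2-2. Scheduled 19%. quota on 17-2 open → in-quota 4%; anti-dumping (Kestria, 17-2-2): +39%; total 4% + 39% = 43%. → 43%.
Line E: textile-upper → 17-1; leather-soled → 17-1-1; sports → 17-1-1-2. Scheduled 29%. quota on 17-1-1-2 open → in-quota 11%; Westmoor agreement on 17-1: RVC ≥ 40% → 24% available; Westmoor agreement on 17-1-3-2: 17-1-1-2 not covered; preference 24% not lower than 11% → no reduction. → 11%.
Sum: 4% + 4% + 4% + 43% + 11% = 66%.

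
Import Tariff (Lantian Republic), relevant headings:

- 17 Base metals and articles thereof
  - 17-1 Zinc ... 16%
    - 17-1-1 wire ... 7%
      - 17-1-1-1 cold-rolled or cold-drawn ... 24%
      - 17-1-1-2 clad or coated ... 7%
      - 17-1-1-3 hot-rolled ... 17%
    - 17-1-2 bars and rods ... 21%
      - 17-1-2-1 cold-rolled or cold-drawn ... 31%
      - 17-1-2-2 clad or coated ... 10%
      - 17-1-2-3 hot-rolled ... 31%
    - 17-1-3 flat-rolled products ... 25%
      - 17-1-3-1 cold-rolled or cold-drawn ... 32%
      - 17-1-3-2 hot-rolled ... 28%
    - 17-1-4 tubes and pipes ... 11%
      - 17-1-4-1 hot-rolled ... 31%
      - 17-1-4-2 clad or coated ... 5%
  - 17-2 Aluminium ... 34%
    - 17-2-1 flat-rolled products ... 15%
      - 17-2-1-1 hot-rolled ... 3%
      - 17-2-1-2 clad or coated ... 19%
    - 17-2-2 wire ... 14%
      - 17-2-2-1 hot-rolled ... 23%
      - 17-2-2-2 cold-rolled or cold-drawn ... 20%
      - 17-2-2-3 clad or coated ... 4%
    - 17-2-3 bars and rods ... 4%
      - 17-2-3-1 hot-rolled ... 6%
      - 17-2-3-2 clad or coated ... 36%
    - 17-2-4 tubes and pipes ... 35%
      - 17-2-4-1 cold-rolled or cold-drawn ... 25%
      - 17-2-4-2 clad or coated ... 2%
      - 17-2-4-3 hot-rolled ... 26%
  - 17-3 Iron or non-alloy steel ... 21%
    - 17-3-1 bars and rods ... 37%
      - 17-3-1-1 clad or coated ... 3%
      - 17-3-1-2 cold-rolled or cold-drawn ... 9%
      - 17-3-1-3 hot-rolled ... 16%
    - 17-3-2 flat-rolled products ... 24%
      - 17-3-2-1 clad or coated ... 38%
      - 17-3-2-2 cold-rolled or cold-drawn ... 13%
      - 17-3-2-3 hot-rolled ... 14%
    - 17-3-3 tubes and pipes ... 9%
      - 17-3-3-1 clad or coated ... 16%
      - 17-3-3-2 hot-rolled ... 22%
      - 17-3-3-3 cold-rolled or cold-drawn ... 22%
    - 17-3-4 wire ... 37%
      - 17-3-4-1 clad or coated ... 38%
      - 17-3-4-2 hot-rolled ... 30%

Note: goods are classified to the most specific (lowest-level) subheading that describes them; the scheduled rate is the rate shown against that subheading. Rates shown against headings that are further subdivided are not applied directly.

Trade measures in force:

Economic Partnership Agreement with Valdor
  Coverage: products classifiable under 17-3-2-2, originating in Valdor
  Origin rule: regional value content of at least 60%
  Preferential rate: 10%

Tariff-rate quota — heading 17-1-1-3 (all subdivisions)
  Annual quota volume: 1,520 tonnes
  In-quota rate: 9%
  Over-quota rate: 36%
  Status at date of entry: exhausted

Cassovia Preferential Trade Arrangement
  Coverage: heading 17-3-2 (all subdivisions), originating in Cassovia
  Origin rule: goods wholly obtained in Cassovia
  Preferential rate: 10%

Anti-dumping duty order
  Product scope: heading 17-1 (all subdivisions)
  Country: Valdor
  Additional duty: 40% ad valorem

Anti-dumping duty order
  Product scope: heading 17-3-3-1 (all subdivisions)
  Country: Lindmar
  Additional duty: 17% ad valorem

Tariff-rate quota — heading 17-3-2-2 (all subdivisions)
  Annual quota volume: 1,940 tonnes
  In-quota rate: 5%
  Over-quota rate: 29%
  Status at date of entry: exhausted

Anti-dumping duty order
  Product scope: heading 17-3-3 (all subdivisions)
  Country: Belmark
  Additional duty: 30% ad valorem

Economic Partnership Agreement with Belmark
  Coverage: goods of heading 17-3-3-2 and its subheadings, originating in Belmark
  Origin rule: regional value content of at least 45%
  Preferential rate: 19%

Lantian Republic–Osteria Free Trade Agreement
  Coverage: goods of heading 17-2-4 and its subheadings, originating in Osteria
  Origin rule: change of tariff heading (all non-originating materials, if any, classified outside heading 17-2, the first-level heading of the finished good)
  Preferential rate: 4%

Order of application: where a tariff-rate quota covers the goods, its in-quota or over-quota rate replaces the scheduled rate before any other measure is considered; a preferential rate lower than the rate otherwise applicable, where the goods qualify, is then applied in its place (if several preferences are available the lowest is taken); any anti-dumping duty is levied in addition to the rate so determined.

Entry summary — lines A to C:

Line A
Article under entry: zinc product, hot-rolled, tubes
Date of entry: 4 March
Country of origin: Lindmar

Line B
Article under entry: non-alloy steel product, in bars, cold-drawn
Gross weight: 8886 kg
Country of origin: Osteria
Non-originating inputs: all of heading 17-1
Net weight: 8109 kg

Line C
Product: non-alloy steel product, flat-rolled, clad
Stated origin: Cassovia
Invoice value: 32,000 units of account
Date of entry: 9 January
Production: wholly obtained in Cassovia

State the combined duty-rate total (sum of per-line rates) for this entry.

Line A: zinc → 17-1; tubes → 17-1-4; hot-rolled → 17-1-4-1. Scheduled 31%. No special measure applies. → 31%.
Line B: non-alloy steel → 17-3; in bars → 17-3-1; cold-drawn → 17-3-1-2. Scheduled 9%. Osteria agreement on 17-2-4: 17-3-1-2 not covered. → 9%.
Line C: non-alloy steel → 17-3; flat-rolled → 17-3-2; clad → 17-3-2-1. Scheduled 38%. Cassovia agreement on 17-3-2: wholly obtained → 10% available; preferential 10%. → 10%.
Sum: 31% + 9% + 10% = 50%.

50%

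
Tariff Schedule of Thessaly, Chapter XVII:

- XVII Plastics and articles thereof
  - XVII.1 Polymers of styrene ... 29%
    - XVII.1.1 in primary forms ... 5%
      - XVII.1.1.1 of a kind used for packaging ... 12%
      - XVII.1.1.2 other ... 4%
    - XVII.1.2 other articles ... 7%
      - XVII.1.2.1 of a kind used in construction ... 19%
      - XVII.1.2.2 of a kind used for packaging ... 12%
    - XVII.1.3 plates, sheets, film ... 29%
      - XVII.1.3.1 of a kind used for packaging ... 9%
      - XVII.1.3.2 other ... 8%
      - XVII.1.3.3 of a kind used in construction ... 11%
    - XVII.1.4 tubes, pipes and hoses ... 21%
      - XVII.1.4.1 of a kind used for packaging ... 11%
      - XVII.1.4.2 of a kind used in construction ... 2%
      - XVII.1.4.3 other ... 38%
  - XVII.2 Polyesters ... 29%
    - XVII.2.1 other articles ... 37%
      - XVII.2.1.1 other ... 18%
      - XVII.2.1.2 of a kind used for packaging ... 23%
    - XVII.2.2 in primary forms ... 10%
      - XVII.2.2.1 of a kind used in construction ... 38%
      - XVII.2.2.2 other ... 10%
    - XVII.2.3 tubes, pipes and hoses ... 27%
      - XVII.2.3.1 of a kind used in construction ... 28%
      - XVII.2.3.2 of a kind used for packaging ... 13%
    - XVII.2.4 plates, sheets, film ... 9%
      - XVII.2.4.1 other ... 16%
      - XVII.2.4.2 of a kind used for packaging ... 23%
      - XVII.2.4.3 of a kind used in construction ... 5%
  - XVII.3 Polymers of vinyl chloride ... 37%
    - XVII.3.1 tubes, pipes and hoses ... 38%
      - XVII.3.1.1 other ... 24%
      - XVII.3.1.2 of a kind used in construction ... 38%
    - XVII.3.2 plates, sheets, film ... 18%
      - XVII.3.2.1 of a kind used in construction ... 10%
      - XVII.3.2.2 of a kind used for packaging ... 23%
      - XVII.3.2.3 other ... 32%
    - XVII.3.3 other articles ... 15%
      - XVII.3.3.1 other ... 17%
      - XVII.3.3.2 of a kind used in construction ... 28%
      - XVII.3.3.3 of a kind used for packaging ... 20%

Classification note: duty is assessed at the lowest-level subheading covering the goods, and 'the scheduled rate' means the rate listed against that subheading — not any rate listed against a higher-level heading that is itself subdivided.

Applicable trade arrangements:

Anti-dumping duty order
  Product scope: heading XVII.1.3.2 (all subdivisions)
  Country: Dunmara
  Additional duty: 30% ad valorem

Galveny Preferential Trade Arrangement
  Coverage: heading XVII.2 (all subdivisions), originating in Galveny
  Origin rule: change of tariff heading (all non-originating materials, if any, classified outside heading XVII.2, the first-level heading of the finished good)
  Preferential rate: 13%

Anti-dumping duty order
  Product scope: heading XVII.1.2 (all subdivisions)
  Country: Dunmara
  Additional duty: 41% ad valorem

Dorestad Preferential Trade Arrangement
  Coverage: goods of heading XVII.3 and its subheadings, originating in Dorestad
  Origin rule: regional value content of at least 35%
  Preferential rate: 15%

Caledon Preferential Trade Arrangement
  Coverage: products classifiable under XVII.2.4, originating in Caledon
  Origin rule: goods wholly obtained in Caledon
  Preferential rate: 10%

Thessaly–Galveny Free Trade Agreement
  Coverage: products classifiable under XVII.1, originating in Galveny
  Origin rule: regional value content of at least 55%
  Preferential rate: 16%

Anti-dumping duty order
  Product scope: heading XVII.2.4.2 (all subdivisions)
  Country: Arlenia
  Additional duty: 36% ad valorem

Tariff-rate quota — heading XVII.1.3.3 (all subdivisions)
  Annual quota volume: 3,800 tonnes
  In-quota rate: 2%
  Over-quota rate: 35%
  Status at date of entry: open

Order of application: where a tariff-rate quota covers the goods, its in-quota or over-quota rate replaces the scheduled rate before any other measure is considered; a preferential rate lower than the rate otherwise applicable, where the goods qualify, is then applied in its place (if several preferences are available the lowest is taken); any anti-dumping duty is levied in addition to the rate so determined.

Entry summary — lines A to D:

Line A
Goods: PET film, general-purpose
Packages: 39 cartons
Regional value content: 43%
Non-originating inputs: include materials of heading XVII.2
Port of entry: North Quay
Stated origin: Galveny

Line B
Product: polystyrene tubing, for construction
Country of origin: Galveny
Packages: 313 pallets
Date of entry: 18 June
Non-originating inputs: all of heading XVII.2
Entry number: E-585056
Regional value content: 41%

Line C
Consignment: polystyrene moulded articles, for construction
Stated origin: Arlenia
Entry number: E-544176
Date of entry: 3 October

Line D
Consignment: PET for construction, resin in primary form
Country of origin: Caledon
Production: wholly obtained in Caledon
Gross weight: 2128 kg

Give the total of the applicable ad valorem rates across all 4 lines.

75%

Line A: PET → XVII.2; film → XVII.2.4; general-purpose → XVII.2.4.1. Scheduled 16%. Galveny agreement on XVII.2: CTH not met; Galveny agreement on XVII.1: XVII.2.4.1 not covered. → 16%.
Line B: polystyrene → XVII.1; tubing → XVII.1.4; for construction → XVII.1.4.2. Scheduled 2%. Galveny agreement on XVII.2: XVII.1.4.2 not covered; Galveny agreement on XVII.1: RVC < 55%. → 2%.
Line C: polystyrene → XVII.1; moulded articles → XVII.1.2; for construction → XVII.1.2.1. Scheduled 19%. No special measure applies. → 19%.
Line D: PET → XVII.2; resin in primary form → XVII.2.2; for construction → XVII.2.2.1. Scheduled 38%. Caledon agreement on XVII.2.4: XVII.2.2.1 not covered. → 38%.
Sum: 16% + 2% + 19% + 38% = 75%.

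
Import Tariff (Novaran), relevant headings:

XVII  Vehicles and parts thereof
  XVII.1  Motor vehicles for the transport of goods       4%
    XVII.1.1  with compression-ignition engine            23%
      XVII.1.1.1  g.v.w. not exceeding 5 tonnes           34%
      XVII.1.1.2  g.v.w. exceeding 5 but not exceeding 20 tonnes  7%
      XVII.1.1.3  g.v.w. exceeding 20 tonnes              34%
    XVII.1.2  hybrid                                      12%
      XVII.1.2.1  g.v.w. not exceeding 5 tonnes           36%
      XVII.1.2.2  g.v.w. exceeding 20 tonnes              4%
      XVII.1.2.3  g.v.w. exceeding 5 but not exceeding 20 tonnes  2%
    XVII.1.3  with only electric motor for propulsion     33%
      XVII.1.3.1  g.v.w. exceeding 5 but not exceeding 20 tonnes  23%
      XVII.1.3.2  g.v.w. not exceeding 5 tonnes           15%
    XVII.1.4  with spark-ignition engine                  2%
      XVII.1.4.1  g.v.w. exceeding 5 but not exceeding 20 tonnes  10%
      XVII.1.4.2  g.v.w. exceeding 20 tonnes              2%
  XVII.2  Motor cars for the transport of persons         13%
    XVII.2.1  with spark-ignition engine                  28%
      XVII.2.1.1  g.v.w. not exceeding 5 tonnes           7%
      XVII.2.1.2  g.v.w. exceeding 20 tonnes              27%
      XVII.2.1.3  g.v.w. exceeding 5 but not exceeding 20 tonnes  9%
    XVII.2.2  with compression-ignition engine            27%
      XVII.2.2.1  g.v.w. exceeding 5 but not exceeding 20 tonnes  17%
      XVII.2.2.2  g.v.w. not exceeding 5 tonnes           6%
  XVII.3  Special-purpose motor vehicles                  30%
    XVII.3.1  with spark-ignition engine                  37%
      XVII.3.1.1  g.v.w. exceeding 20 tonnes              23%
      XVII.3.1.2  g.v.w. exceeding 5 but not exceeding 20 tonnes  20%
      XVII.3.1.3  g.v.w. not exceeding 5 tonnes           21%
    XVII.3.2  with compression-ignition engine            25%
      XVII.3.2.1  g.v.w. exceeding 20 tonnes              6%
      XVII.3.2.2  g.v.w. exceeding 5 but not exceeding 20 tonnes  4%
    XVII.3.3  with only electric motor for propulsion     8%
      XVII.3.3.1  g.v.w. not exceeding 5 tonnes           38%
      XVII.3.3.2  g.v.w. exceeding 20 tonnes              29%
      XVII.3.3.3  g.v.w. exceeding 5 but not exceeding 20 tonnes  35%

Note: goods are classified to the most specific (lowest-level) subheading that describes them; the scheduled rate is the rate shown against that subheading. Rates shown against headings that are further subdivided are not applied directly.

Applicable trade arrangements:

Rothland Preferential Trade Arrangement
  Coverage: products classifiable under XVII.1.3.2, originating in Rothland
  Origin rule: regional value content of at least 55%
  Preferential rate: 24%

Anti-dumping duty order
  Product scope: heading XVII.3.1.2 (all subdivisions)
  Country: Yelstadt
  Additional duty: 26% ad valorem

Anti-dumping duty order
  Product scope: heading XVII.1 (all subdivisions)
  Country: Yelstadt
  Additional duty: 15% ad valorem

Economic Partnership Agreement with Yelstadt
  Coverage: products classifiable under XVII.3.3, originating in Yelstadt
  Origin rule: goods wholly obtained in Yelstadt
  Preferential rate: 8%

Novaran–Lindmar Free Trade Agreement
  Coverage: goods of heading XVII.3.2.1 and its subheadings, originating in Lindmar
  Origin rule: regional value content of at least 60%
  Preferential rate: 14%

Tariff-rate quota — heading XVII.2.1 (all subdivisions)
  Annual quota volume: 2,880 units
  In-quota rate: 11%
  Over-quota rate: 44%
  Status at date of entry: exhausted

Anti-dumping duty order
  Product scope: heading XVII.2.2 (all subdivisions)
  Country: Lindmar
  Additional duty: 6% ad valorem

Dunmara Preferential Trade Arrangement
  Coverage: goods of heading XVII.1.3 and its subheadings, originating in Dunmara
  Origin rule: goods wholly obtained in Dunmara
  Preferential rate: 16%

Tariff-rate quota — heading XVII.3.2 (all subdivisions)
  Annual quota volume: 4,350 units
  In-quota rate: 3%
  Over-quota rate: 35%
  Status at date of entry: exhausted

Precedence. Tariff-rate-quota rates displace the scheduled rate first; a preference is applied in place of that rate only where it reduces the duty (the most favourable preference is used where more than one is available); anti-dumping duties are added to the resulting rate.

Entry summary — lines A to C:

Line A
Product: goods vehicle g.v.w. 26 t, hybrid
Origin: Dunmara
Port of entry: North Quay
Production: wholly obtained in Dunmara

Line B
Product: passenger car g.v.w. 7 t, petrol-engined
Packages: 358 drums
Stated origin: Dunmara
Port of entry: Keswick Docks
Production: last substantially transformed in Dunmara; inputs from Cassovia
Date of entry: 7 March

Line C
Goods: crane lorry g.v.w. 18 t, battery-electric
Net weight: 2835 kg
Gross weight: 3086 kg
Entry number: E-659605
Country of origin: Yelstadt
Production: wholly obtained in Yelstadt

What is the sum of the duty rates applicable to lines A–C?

56%

Line A: goods vehicle → XVII.1; hybrid → XVII.1.2; g.v.w. 26 t → XVII.1.2.2. Scheduled 4%. Dunmara agreement on XVII.1.3: XVII.1.2.2 not covered. → 4%.
Line B: passenger car → XVII.2; petrol-engined → XVII.2.1; g.v.w. 7 t → XVII.2.1.3. Scheduled 9%. quota on XVII.2.1 exhausted → over-quota 44%; Dunmara agreement on XVII.1.3: XVII.2.1.3 not covered. → 44%.
Line C: crane lorry → XVII.3; battery-electric → XVII.3.3; g.v.w. 18 t → XVII.3.3.3. Scheduled 35%. Yelstadt agreement on XVII.3.3: wholly obtained → 8% available; preferential 8%. → 8%.
Sum: 4% + 44% + 8% = 56%.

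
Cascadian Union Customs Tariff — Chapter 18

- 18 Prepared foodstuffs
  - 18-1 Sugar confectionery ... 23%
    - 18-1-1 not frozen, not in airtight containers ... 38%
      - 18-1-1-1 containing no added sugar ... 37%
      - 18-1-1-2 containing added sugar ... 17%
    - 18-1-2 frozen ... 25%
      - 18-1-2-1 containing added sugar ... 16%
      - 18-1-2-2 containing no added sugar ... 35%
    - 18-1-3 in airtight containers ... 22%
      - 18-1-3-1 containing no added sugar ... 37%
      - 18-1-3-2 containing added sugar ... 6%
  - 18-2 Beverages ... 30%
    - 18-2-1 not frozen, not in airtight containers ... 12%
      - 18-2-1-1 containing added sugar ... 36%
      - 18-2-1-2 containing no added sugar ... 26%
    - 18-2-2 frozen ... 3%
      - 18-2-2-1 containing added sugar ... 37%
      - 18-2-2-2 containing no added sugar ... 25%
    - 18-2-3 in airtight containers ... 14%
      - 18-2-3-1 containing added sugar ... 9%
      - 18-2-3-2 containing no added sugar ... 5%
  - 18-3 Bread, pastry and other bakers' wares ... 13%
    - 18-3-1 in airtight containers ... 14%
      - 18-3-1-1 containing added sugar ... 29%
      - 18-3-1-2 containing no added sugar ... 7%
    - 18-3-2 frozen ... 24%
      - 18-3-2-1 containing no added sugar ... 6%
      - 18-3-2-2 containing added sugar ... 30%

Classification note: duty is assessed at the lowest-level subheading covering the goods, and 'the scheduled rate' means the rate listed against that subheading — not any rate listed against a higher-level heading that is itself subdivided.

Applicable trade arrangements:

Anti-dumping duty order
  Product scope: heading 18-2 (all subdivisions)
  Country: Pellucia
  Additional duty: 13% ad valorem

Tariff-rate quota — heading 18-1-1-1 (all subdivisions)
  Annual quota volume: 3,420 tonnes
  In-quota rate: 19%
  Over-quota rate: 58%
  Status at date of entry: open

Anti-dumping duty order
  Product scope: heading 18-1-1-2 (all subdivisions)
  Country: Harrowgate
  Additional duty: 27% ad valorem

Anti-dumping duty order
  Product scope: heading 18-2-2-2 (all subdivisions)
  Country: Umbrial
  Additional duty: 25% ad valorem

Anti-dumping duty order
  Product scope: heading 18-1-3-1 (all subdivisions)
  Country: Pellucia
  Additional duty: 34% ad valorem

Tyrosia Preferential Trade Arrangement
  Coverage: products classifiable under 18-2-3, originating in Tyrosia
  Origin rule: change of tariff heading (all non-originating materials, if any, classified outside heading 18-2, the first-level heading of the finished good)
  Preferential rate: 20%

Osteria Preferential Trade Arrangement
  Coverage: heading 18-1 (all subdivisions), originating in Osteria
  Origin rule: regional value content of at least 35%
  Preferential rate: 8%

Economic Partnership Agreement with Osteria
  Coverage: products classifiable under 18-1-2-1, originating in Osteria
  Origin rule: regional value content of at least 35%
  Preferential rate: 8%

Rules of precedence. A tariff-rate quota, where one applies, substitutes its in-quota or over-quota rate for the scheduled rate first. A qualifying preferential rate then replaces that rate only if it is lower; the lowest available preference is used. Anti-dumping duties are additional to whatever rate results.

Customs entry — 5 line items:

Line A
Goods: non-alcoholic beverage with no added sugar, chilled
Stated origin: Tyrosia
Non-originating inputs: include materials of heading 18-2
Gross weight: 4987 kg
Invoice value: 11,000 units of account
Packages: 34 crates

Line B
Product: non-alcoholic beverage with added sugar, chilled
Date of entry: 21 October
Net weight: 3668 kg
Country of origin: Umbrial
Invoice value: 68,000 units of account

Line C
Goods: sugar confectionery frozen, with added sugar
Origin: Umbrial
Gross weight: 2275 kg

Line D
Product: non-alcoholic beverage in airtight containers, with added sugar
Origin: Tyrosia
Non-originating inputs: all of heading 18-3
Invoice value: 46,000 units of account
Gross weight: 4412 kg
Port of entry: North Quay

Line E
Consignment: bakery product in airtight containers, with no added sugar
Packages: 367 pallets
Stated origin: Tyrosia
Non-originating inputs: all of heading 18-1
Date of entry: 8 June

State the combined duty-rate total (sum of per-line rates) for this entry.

Line A: non-alcoholic beverage → 18-2; chilled → 18-2-1; with no added sugar → 18-2-1-2. Scheduled 26%. Tyrosia agreement on 18-2-3: 18-2-1-2 not covered. → 26%.
Line B: non-alcoholic beverage → 18-2; chilled → 18-2-1; with added sugar → 18-2-1-1. Scheduled 36%. No special measure applies. → 36%.
Line C: sugar confectionery → 18-1; frozen → 18-1-2; with added sugar → 18-1-2-1. Scheduled 16%. No special measure applies. → 16%.
Line D: non-alcoholic beverage → 18-2; in airtight containers → 18-2-3; with added sugar → 18-2-3-1. Scheduled 9%. Tyrosia agreement on 18-2-3: CTH met → 20% available; preference 20% not lower than 9% → no reduction. → 9%.
Line E: bakery product → 18-3; in airtight containers → 18-3-1; with no added sugar → 18-3-1-2. Scheduled 7%. Tyrosia agreement on 18-2-3: 18-3-1-2 not covered. → 7%.
Sum: 26% + 36% + 16% + 9% + 7% = 94%.

94%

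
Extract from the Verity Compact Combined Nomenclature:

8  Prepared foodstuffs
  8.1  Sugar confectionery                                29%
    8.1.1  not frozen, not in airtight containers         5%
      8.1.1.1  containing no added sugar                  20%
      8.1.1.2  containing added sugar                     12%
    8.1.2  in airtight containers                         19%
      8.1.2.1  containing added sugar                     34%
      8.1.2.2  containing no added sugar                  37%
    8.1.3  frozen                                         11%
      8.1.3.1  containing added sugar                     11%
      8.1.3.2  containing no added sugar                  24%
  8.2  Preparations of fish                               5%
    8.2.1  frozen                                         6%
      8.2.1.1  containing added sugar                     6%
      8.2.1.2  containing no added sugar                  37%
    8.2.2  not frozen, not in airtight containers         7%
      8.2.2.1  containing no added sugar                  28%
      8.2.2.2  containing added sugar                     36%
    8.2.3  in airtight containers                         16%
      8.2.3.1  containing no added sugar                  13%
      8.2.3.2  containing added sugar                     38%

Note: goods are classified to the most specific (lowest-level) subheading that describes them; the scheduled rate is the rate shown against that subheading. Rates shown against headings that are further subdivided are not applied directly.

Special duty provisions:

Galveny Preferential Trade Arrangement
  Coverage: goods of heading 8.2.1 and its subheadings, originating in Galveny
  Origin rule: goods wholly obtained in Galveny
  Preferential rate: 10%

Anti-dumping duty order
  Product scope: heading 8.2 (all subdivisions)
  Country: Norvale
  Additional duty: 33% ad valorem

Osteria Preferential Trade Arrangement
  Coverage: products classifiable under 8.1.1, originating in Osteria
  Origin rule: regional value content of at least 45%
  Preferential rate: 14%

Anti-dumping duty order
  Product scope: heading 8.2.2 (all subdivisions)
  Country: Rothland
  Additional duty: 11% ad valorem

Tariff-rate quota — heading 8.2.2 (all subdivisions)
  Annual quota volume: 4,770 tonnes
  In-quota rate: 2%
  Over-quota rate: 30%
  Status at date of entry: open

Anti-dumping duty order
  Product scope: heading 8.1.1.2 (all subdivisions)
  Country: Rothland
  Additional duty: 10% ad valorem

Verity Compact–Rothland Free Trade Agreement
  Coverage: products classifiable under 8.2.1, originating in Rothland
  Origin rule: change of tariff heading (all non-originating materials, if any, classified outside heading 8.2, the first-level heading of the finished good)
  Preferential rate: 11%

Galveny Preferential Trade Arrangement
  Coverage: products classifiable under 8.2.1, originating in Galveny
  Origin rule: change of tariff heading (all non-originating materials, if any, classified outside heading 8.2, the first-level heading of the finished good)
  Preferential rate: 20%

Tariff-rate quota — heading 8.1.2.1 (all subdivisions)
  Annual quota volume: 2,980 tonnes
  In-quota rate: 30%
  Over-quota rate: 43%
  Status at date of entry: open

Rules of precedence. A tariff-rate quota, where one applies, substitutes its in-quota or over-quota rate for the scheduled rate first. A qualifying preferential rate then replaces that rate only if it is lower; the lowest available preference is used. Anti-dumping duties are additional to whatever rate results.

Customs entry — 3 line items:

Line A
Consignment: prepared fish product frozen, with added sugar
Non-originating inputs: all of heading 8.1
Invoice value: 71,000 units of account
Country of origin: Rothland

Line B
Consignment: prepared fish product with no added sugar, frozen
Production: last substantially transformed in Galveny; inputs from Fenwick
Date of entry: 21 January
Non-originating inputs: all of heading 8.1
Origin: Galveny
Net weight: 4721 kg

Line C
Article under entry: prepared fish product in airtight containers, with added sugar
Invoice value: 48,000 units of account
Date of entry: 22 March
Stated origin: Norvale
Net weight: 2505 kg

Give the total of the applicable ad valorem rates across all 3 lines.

Line A: prepared fish product → 8.2; frozen → 8.2.1; with added sugar → 8.2.1.1. Scheduled 6%. Rothland agreement on 8.2.1: CTH met → 11% available; preference 11% not lower than 6% → no reduction. → 6%.
Line B: prepared fish product → 8.2; frozen → 8.2.1; with no added sugar → 8.2.1.2. Scheduled 37%. Galveny agreement on 8.2.1: not wholly obtained; Galveny agreement on 8.2.1: CTH met → 20% available; preferential 20%. → 20%.
Line C: prepared fish product → 8.2; in airtight containers → 8.2.3; with added sugar → 8.2.3.2. Scheduled 38%. anti-dumping (Norvale, 8.2): +33%; total 38% + 33% = 71%. → 71%.
Sum: 6% + 20% + 71% = 97%.

97%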